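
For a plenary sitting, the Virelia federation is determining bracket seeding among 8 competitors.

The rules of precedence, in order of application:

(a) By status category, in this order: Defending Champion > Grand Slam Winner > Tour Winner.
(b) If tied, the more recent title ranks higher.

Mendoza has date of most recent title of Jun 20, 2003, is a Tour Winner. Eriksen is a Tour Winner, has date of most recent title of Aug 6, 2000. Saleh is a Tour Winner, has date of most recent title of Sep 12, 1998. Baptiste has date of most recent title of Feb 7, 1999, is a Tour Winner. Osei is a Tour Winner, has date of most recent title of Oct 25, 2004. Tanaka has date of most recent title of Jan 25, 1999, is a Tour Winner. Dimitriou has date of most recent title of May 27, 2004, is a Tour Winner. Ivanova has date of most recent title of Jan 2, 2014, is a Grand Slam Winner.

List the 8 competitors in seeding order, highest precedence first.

Ivanova, Osei, Dimitriou, Mendoza, Eriksen, Baptiste, Tanaka, Saleh

By status category: Ivanova (Grand Slam Winner); then Osei, Dimitriou, Mendoza, Eriksen, Baptiste, Tanaka and Saleh (Tour Winner).
Among Osei, Dimitriou, Mendoza, Eriksen, Baptiste, Tanaka and Saleh, by date of most recent title (later first): Osei (Oct 25, 2004) before Dimitriou (May 27, 2004) before Mendoza (Jun 20, 2003) before Eriksen (Aug 6, 2000) before Baptiste (Feb 7, 1999) before Tanaka (Jan 25, 1999) before Saleh (Sep 12, 1998).
Full order: Ivanova, Osei, Dimitriou, Mendoza, Eriksen, Baptiste, Tanaka, Saleh.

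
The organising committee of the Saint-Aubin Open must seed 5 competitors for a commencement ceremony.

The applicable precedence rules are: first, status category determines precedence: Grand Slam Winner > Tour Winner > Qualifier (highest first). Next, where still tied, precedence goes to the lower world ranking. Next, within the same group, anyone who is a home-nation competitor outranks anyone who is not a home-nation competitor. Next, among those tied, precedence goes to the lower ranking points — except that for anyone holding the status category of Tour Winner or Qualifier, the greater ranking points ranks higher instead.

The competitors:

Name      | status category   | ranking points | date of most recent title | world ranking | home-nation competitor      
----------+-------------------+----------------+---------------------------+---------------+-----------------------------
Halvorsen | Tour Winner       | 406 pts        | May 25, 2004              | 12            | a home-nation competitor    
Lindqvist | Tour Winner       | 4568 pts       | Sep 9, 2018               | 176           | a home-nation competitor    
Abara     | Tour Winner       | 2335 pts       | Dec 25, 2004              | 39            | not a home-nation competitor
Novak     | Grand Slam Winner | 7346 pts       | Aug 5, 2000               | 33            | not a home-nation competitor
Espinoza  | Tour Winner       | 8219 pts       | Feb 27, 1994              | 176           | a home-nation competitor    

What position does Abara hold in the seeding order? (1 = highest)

By status category: Novak (Grand Slam Winner); then Halvorsen, Abara, Espinoza and Lindqvist (Tour Winner).
Among Halvorsen, Abara, Espinoza and Lindqvist, by world ranking (lower first): Halvorsen (12) before Abara (39) before Espinoza and Lindqvist (176).
Espinoza and Lindqvist are each a home-nation competitor, so the next rule applies.
Among Espinoza and Lindqvist, by ranking points (higher first) (reversed rule for this group): Espinoza (8219 pts) before Lindqvist (4568 pts).
Order: Novak, Halvorsen, Abara, Espinoza, Lindqvist. So position 3.

3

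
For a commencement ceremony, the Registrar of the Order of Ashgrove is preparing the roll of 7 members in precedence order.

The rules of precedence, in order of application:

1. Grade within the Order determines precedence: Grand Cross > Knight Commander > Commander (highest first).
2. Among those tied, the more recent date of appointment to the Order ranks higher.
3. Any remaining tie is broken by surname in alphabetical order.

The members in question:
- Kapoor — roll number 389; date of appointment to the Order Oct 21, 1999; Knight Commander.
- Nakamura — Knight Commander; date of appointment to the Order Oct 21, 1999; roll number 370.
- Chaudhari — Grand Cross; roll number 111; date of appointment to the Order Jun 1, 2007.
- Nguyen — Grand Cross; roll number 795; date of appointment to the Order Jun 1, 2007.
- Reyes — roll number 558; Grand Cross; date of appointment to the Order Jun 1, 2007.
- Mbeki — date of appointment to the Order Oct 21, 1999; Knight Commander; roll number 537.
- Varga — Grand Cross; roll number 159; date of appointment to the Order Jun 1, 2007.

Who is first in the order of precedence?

Chaudhari

By grade within the Order: Chaudhari, Nguyen, Reyes and Varga (Grand Cross); then Kapoor, Mbeki and Nakamura (Knight Commander).
Chaudhari, Nguyen, Reyes and Varga all have date of appointment to the Order Jun 1, 2007, so the next rule applies.
Among Chaudhari, Nguyen, Reyes and Varga, alphabetically by surname: Chaudhari before Nguyen before Reyes before Varga.
Kapoor, Mbeki and Nakamura all have date of appointment to the Order Oct 21, 1999, so the next rule applies.
Among Kapoor, Mbeki and Nakamura, alphabetically by surname: Kapoor before Mbeki before Nakamura.
Order: Chaudhari, Nguyen, Reyes, Varga, Kapoor, Mbeki, Nakamura.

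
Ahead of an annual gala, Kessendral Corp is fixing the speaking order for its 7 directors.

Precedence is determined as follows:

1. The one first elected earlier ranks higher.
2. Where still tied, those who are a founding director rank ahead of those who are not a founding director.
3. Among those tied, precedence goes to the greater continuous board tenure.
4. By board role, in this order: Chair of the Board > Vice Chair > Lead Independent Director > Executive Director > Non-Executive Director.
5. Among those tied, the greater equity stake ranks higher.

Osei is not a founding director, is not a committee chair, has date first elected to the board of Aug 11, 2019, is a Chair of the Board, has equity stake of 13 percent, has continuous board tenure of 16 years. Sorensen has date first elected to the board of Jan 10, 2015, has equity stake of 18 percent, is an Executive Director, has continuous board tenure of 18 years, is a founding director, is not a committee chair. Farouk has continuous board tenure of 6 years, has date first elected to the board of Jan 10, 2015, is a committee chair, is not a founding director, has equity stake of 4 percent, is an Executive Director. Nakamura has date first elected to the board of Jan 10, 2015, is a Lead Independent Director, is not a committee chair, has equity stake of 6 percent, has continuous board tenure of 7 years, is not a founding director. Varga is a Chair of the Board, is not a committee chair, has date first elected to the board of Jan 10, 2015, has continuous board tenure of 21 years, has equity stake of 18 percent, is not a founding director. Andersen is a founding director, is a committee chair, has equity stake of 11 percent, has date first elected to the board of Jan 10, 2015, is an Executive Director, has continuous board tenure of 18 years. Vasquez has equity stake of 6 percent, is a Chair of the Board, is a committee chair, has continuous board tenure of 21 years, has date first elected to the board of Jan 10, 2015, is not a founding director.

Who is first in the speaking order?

Sorensen

By date first elected to the board (earlier first): Sorensen, Andersen, Varga, Vasquez, Nakamura and Farouk (each Jan 10, 2015); then Osei (Aug 11, 2019).
Among Sorensen, Andersen, Varga, Vasquez, Nakamura and Farouk, a founding director before not a founding director: Sorensen and Andersen (a founding director) before Varga, Vasquez, Nakamura and Farouk (not a founding director).
Sorensen and Andersen both have continuous board tenure 18 years, so the next rule applies.
Sorensen and Andersen are each Executive Director, so the next rule applies.
Among Sorensen and Andersen, by equity stake (higher first): Sorensen (18 percent) before Andersen (11 percent).
Among Varga, Vasquez, Nakamura and Farouk, by continuous board tenure (higher first): Varga and Vasquez (21 years) before Nakamura (7 years) before Farouk (6 years).
Varga and Vasquez are each Chair of the Board, so the next rule applies.
Among Varga and Vasquez, by equity stake (higher first): Varga (18 percent) before Vasquez (6 percent).
Order: Sorensen, Andersen, Varga, Vasquez, Nakamura, Farouk, Osei.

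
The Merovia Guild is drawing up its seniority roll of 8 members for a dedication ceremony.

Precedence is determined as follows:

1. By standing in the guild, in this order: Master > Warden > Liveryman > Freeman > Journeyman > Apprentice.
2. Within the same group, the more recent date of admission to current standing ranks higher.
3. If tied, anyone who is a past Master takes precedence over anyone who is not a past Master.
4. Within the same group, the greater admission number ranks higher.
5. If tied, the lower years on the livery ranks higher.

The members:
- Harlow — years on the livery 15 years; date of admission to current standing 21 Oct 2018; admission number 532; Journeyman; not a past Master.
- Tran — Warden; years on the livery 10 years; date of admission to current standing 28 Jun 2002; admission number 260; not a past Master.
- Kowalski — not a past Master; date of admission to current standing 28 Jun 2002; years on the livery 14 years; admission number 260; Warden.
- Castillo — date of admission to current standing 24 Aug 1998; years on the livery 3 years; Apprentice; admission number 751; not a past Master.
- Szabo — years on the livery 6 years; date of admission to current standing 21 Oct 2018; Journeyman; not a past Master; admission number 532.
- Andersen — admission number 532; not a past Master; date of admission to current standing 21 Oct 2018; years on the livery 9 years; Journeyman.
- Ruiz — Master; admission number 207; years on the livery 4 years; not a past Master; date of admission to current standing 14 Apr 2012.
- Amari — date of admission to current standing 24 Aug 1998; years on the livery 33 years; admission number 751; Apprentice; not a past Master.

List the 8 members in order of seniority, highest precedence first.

By standing in the guild: Ruiz (Master); then Tran and Kowalski (Warden); then Szabo, Andersen and Harlow (Journeyman); then Castillo and Amari (Apprentice).
Tran and Kowalski both have date of admission to current standing 28 Jun 2002, so the next rule applies.
Tran and Kowalski are each not a past Master, so the next rule applies.
Tran and Kowalski both have admission number 260, so the next rule applies.
Among Tran and Kowalski, by years on the livery (lower first): Tran (10 years) before Kowalski (14 years).
Szabo, Andersen and Harlow all have date of admission to current standing 21 Oct 2018, so the next rule applies.
Szabo, Andersen and Harlow are each not a past Master, so the next rule applies.
Szabo, Andersen and Harlow all have admission number 532, so the next rule applies.
Among Szabo, Andersen and Harlow, by years on the livery (lower first): Szabo (6 years) before Andersen (9 years) before Harlow (15 years).
Castillo and Amari both have date of admission to current standing 24 Aug 1998, so the next rule applies.
Castillo and Amari are each not a past Master, so the next rule applies.
Castillo and Amari both have admission number 751, so the next rule applies.
Among Castillo and Amari, by years on the livery (lower first): Castillo (3 years) before Amari (33 years).
Full order: Ruiz, Tran, Kowalski, Szabo, Andersen, Harlow, Castillo, Amari.

Ruiz, Tran, Kowalski, Szabo, Andersen, Harlow, Castillo, Amari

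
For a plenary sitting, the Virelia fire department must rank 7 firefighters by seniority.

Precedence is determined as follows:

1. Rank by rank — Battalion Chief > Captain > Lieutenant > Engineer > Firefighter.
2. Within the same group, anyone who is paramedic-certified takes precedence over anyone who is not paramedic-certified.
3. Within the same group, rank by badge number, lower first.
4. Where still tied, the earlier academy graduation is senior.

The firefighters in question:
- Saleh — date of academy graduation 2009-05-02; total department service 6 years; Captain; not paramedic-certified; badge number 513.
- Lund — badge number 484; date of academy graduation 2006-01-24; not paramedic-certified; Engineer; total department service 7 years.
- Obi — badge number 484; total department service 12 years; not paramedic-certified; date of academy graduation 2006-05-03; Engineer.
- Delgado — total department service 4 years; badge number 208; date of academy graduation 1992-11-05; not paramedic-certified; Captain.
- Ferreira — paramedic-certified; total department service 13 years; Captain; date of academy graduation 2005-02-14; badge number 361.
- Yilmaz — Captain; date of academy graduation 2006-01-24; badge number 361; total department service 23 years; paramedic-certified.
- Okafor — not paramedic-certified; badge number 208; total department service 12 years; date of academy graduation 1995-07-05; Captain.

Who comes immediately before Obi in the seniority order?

By rank: Ferreira, Yilmaz, Delgado, Okafor and Saleh (Captain); then Lund and Obi (Engineer).
Among Ferreira, Yilmaz, Delgado, Okafor and Saleh, paramedic-certified before not paramedic-certified: Ferreira and Yilmaz (paramedic-certified) before Delgado, Okafor and Saleh (not paramedic-certified).
Ferreira and Yilmaz both have badge number 361, so the next rule applies.
Among Ferreira and Yilmaz, by date of academy graduation (earlier first): Ferreira (2005-02-14) before Yilmaz (2006-01-24).
Among Delgado, Okafor and Saleh, by badge number (lower first): Delgado and Okafor (208) before Saleh (513).
Among Delgado and Okafor, by date of academy graduation (earlier first): Delgado (1992-11-05) before Okafor (1995-07-05).
Lund and Obi are each not paramedic-certified, so the next rule applies.
Lund and Obi both have badge number 484, so the next rule applies.
Among Lund and Obi, by date of academy graduation (earlier first): Lund (2006-01-24) before Obi (2006-05-03).
Order: Ferreira, Yilmaz, Delgado, Okafor, Saleh, Lund, Obi.

Lund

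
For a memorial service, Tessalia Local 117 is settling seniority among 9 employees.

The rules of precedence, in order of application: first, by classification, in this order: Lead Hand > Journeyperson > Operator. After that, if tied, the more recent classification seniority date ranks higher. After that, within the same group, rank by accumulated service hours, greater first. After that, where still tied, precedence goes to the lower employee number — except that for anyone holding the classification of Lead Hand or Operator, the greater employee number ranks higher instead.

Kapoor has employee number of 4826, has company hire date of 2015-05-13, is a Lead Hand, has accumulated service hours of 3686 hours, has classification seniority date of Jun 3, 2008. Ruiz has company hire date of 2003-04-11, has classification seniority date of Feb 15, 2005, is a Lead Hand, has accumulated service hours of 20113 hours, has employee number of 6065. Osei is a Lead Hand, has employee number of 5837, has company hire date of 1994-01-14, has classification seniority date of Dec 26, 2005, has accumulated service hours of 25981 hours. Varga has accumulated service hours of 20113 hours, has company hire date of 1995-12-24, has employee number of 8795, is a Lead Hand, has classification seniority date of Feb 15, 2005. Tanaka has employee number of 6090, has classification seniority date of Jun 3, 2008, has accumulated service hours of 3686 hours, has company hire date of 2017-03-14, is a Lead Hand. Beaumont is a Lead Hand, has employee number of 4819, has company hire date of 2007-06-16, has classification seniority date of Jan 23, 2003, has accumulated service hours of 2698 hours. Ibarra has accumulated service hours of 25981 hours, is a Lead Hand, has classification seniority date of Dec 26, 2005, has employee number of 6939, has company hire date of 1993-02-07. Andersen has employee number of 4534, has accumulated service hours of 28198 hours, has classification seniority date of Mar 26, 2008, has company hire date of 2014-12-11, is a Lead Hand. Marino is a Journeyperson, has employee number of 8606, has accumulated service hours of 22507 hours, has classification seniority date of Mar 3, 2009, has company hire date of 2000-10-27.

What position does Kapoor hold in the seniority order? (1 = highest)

By classification: Tanaka, Kapoor, Andersen, Ibarra, Osei, Varga, Ruiz and Beaumont (Lead Hand); then Marino (Journeyperson).
Among Tanaka, Kapoor, Andersen, Ibarra, Osei, Varga, Ruiz and Beaumont, by classification seniority date (later first): Tanaka and Kapoor (Jun 3, 2008) before Andersen (Mar 26, 2008) before Ibarra and Osei (Dec 26, 2005) before Varga and Ruiz (Feb 15, 2005) before Beaumont (Jan 23, 2003).
Tanaka and Kapoor both have accumulated service hours 3686 hours, so the next rule applies.
Among Tanaka and Kapoor, by employee number (higher first) (reversed rule for this group): Tanaka (6090) before Kapoor (4826).
Ibarra and Osei both have accumulated service hours 25981 hours, so the next rule applies.
Among Ibarra and Osei, by employee number (higher first) (reversed rule for this group): Ibarra (6939) before Osei (5837).
Varga and Ruiz both have accumulated service hours 20113 hours, so the next rule applies.
Among Varga and Ruiz, by employee number (higher first) (reversed rule for this group): Varga (8795) before Ruiz (6065).
Order: Tanaka, Kapoor, Andersen, Ibarra, Osei, Varga, Ruiz, Beaumont, Marino. So position 2.

2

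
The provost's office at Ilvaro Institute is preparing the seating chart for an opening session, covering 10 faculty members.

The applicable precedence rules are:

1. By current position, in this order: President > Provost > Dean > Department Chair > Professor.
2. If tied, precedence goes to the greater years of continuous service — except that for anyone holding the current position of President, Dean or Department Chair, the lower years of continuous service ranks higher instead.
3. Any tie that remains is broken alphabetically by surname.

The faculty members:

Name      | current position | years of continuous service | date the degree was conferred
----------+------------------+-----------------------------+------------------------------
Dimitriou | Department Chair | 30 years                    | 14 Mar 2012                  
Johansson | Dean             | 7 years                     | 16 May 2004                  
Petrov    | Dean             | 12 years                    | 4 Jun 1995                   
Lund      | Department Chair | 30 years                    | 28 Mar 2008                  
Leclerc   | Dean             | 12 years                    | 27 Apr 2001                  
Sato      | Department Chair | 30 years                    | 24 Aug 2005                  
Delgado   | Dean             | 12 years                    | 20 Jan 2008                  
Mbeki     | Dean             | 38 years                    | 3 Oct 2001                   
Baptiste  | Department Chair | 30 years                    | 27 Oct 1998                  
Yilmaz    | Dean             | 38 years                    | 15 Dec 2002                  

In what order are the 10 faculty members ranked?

By current position: Johansson, Delgado, Leclerc, Petrov, Mbeki and Yilmaz (Dean); then Baptiste, Dimitriou, Lund and Sato (Department Chair).
Among Johansson, Delgado, Leclerc, Petrov, Mbeki and Yilmaz, by years of continuous service (lower first) (reversed rule for this group): Johansson (7 years) before Delgado, Leclerc and Petrov (12 years) before Mbeki and Yilmaz (38 years).
Among Delgado, Leclerc and Petrov, alphabetically by surname: Delgado before Leclerc before Petrov.
Among Mbeki and Yilmaz, alphabetically by surname: Mbeki before Yilmaz.
Baptiste, Dimitriou, Lund and Sato all have years of continuous service 30 years, so the next rule applies.
Among Baptiste, Dimitriou, Lund and Sato, alphabetically by surname: Baptiste before Dimitriou before Lund before Sato.
Full order: Johansson, Delgado, Leclerc, Petrov, Mbeki, Yilmaz, Baptiste, Dimitriou, Lund, Sato.

Johansson, Delgado, Leclerc, Petrov, Mbeki, Yilmaz, Baptiste, Dimitriou, Lund, Sato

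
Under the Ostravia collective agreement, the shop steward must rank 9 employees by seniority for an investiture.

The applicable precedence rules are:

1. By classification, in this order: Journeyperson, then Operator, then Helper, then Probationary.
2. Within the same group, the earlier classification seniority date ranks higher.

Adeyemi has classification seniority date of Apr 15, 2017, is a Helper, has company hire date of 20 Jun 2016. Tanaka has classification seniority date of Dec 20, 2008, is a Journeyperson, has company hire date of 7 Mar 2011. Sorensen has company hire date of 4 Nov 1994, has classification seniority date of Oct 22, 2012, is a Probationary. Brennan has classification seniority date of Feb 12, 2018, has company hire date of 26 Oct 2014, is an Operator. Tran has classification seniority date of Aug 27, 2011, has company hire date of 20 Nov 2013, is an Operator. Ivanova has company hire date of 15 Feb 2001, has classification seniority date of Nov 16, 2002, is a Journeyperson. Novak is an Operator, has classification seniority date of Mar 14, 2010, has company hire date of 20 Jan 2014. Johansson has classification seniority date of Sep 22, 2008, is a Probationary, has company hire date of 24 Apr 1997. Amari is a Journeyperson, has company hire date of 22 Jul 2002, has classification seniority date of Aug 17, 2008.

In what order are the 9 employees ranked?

Ivanova, Amari, Tanaka, Novak, Tran, Brennan, Adeyemi, Johansson, Sorensen

By classification: Ivanova, Amari and Tanaka (Journeyperson); then Novak, Tran and Brennan (Operator); then Adeyemi (Helper); then Johansson and Sorensen (Probationary).
Among Ivanova, Amari and Tanaka, by classification seniority date (earlier first): Ivanova (Nov 16, 2002) before Amari (Aug 17, 2008) before Tanaka (Dec 20, 2008).
Among Novak, Tran and Brennan, by classification seniority date (earlier first): Novak (Mar 14, 2010) before Tran (Aug 27, 2011) before Brennan (Feb 12, 2018).
Among Johansson and Sorensen, by classification seniority date (earlier first): Johansson (Sep 22, 2008) before Sorensen (Oct 22, 2012).
Full order: Ivanova, Amari, Tanaka, Novak, Tran, Brennan, Adeyemi, Johansson, Sorensen.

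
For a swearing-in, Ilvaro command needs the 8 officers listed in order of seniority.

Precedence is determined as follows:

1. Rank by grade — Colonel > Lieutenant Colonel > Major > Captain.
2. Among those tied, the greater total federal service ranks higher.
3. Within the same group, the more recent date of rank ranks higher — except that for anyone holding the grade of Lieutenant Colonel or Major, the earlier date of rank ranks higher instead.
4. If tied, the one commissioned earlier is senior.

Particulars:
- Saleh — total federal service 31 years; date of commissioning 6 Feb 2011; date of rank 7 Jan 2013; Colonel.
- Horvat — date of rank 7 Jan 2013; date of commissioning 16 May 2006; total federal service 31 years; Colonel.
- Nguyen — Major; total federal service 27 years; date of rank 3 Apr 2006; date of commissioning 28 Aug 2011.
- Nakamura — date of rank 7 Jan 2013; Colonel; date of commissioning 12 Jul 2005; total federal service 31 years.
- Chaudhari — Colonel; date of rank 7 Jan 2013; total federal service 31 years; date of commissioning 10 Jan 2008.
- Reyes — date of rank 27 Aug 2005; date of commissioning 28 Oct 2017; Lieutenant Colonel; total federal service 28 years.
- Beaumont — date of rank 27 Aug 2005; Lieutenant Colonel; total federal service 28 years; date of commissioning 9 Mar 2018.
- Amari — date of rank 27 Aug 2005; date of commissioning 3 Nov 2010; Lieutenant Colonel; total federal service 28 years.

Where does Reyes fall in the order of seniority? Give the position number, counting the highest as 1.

6

By grade: Nakamura, Horvat, Chaudhari and Saleh (Colonel); then Amari, Reyes and Beaumont (Lieutenant Colonel); then Nguyen (Major).
Nakamura, Horvat, Chaudhari and Saleh all have total federal service 31 years, so the next rule applies.
Nakamura, Horvat, Chaudhari and Saleh all have date of rank 7 Jan 2013, so the next rule applies.
Among Nakamura, Horvat, Chaudhari and Saleh, by date of commissioning (earlier first): Nakamura (12 Jul 2005) before Horvat (16 May 2006) before Chaudhari (10 Jan 2008) before Saleh (6 Feb 2011).
Amari, Reyes and Beaumont all have total federal service 28 years, so the next rule applies.
Amari, Reyes and Beaumont all have date of rank 27 Aug 2005, so the next rule applies.
Among Amari, Reyes and Beaumont, by date of commissioning (earlier first): Amari (3 Nov 2010) before Reyes (28 Oct 2017) before Beaumont (9 Mar 2018).
Order: Nakamura, Horvat, Chaudhari, Saleh, Amari, Reyes, Beaumont, Nguyen. So position 6.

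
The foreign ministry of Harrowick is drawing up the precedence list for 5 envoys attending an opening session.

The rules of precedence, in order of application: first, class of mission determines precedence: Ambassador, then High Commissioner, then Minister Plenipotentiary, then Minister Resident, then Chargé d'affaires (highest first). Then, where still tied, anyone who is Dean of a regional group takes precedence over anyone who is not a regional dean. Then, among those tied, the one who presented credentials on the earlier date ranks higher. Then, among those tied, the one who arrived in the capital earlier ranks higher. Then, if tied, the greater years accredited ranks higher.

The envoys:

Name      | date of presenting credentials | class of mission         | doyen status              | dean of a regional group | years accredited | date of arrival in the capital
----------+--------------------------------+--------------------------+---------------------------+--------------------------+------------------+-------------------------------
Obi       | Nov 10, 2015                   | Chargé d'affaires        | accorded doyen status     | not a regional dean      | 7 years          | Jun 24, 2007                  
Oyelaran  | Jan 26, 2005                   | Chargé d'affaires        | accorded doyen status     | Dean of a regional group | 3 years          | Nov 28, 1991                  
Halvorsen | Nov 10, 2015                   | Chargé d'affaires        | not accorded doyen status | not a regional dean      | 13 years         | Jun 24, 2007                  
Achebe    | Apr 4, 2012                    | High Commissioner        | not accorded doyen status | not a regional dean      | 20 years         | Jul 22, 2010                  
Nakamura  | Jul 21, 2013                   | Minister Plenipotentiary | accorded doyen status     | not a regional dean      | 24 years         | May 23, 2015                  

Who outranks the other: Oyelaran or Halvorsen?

By class of mission: Achebe (High Commissioner); then Nakamura (Minister Plenipotentiary); then Oyelaran, Halvorsen and Obi (Chargé d'affaires).
Among Oyelaran, Halvorsen and Obi, Dean of a regional group before not a regional dean: Oyelaran (Dean of a regional group) before Halvorsen and Obi (not a regional dean).
Halvorsen and Obi both have date of presenting credentials Nov 10, 2015, so the next rule applies.
Halvorsen and Obi both have date of arrival in the capital Jun 24, 2007, so the next rule applies.
Among Halvorsen and Obi, by years accredited (higher first): Halvorsen (13 years) before Obi (7 years).
So Oyelaran takes precedence.

Oyelaran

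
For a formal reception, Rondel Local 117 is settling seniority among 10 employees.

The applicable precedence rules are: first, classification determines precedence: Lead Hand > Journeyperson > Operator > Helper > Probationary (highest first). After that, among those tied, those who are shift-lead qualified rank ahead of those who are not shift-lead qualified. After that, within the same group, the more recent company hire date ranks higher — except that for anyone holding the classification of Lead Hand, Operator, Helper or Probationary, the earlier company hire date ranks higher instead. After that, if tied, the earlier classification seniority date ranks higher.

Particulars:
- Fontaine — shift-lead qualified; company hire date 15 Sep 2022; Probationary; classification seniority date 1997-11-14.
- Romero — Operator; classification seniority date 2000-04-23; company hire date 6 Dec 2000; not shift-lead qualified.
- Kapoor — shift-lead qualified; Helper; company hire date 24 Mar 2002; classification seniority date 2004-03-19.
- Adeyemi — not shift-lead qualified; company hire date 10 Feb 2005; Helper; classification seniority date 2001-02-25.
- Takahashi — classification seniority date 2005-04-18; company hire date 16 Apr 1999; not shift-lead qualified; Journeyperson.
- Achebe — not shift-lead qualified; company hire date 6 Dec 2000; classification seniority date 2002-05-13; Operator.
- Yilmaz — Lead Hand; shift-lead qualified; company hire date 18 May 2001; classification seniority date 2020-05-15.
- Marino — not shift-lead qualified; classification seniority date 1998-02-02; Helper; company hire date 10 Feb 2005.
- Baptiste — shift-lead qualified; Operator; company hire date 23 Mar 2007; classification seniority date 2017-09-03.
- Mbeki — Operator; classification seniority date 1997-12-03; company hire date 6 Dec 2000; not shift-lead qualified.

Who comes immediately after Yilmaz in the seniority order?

Takahashi

By classification: Yilmaz (Lead Hand); then Takahashi (Journeyperson); then Baptiste, Mbeki, Romero and Achebe (Operator); then Kapoor, Marino and Adeyemi (Helper); then Fontaine (Probationary).
Among Baptiste, Mbeki, Romero and Achebe, shift-lead qualified before not shift-lead qualified: Baptiste (shift-lead qualified) before Mbeki, Romero and Achebe (not shift-lead qualified).
Mbeki, Romero and Achebe all have company hire date 6 Dec 2000, so the next rule applies.
Among Mbeki, Romero and Achebe, by classification seniority date (earlier first): Mbeki (1997-12-03) before Romero (2000-04-23) before Achebe (2002-05-13).
Among Kapoor, Marino and Adeyemi, shift-lead qualified before not shift-lead qualified: Kapoor (shift-lead qualified) before Marino and Adeyemi (not shift-lead qualified).
Marino and Adeyemi both have company hire date 10 Feb 2005, so the next rule applies.
Among Marino and Adeyemi, by classification seniority date (earlier first): Marino (1998-02-02) before Adeyemi (2001-02-25).
Order: Yilmaz, Takahashi, Baptiste, Mbeki, Romero, Achebe, Kapoor, Marino, Adeyemi, Fontaine.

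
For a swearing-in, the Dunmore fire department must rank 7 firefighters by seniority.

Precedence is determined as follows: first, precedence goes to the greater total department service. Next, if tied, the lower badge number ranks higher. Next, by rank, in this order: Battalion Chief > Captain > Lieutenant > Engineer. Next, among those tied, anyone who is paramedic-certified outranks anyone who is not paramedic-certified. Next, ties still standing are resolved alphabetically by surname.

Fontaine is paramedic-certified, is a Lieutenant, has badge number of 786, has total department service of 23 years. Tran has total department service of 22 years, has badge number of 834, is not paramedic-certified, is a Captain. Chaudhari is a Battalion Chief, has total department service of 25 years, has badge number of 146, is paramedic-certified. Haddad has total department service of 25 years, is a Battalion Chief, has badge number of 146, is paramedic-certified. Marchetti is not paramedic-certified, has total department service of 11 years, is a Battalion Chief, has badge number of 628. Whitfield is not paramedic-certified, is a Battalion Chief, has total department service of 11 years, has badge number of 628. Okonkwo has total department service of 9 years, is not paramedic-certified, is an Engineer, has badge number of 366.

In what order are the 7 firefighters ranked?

Chaudhari, Haddad, Fontaine, Tran, Marchetti, Whitfield, Okonkwo

By total department service (higher first): Chaudhari and Haddad (both 25 years); then Fontaine (23 years); then Tran (22 years); then Marchetti and Whitfield (both 11 years); then Okonkwo (9 years).
Chaudhari and Haddad both have badge number 146, so the next rule applies.
Chaudhari and Haddad are each Battalion Chief, so the next rule applies.
Chaudhari and Haddad are each paramedic-certified, so the next rule applies.
Among Chaudhari and Haddad, alphabetically by surname: Chaudhari before Haddad.
Marchetti and Whitfield both have badge number 628, so the next rule applies.
Marchetti and Whitfield are each Battalion Chief, so the next rule applies.
Marchetti and Whitfield are each not paramedic-certified, so the next rule applies.
Among Marchetti and Whitfield, alphabetically by surname: Marchetti before Whitfield.
Full order: Chaudhari, Haddad, Fontaine, Tran, Marchetti, Whitfield, Okonkwo.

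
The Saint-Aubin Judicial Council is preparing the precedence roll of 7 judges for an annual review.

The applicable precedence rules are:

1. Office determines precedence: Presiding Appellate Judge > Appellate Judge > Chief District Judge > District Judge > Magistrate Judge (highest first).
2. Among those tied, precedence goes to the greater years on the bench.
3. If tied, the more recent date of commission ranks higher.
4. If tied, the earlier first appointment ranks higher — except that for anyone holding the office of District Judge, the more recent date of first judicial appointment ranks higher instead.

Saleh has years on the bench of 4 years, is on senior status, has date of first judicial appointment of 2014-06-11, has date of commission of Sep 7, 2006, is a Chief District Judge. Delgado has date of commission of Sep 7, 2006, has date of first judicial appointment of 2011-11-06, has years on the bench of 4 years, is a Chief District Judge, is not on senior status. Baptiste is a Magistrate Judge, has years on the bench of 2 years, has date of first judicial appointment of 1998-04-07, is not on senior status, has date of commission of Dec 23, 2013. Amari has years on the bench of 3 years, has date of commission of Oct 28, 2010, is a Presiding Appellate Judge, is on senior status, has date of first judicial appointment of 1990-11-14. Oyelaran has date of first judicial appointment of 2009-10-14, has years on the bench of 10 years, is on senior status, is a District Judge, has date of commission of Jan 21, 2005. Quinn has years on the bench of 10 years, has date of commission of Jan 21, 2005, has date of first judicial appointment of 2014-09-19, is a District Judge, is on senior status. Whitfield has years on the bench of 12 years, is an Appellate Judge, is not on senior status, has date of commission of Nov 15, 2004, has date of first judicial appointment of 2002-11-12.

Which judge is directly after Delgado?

Saleh

By office: Amari (Presiding Appellate Judge); then Whitfield (Appellate Judge); then Delgado and Saleh (Chief District Judge); then Quinn and Oyelaran (District Judge); then Baptiste (Magistrate Judge).
Delgado and Saleh both have years on the bench 4 years, so the next rule applies.
Delgado and Saleh both have date of commission Sep 7, 2006, so the next rule applies.
Among Delgado and Saleh, by date of first judicial appointment (earlier first): Delgado (2011-11-06) before Saleh (2014-06-11).
Quinn and Oyelaran both have years on the bench 10 years, so the next rule applies.
Quinn and Oyelaran both have date of commission Jan 21, 2005, so the next rule applies.
Among Quinn and Oyelaran, by date of first judicial appointment (later first) (reversed rule for this group): Quinn (2014-09-19) before Oyelaran (2009-10-14).
Order: Amari, Whitfield, Delgado, Saleh, Quinn, Oyelaran, Baptiste.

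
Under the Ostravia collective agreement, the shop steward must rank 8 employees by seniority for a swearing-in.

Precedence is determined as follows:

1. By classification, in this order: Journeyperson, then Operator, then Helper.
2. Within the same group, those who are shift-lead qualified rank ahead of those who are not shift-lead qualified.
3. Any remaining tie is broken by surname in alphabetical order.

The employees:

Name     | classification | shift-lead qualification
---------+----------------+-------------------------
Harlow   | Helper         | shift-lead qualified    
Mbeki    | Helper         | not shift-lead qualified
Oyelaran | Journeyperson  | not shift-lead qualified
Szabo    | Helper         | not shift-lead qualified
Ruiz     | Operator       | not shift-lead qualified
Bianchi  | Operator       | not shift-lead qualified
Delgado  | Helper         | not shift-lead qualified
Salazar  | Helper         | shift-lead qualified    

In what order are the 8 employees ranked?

By classification: Oyelaran (Journeyperson); then Bianchi and Ruiz (Operator); then Harlow, Salazar, Delgado, Mbeki and Szabo (Helper).
Bianchi and Ruiz are each not shift-lead qualified, so the next rule applies.
Among Bianchi and Ruiz, alphabetically by surname: Bianchi before Ruiz.
Among Harlow, Salazar, Delgado, Mbeki and Szabo, shift-lead qualified before not shift-lead qualified: Harlow and Salazar (shift-lead qualified) before Delgado, Mbeki and Szabo (not shift-lead qualified).
Among Harlow and Salazar, alphabetically by surname: Harlow before Salazar.
Among Delgado, Mbeki and Szabo, alphabetically by surname: Delgado before Mbeki before Szabo.
Full order: Oyelaran, Bianchi, Ruiz, Harlow, Salazar, Delgado, Mbeki, Szabo.

Oyelaran, Bianchi, Ruiz, Harlow, Salazar, Delgado, Mbeki, Szabo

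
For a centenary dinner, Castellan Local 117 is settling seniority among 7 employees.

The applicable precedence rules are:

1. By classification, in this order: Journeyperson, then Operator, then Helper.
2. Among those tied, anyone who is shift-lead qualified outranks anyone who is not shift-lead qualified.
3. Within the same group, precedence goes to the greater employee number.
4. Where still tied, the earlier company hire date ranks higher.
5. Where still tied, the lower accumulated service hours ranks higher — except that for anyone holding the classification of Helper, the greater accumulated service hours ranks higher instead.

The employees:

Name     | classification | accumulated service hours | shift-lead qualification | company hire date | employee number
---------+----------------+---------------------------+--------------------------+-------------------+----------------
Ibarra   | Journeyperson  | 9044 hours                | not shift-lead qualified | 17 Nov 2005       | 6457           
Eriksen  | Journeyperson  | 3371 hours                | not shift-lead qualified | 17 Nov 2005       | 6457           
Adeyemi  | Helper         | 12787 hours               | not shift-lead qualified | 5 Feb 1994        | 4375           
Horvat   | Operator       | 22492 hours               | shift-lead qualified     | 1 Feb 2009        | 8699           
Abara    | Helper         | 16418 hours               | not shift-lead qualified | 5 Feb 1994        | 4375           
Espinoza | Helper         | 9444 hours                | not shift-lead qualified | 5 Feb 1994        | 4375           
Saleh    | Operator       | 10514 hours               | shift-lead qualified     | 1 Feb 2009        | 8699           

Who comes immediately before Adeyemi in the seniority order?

By classification: Eriksen and Ibarra (Journeyperson); then Saleh and Horvat (Operator); then Abara, Adeyemi and Espinoza (Helper).
Eriksen and Ibarra are each not shift-lead qualified, so the next rule applies.
Eriksen and Ibarra both have employee number 6457, so the next rule applies.
Eriksen and Ibarra both have company hire date 17 Nov 2005, so the next rule applies.
Among Eriksen and Ibarra, by accumulated service hours (lower first): Eriksen (3371 hours) before Ibarra (9044 hours).
Saleh and Horvat are each shift-lead qualified, so the next rule applies.
Saleh and Horvat both have employee number 8699, so the next rule applies.
Saleh and Horvat both have company hire date 1 Feb 2009, so the next rule applies.
Among Saleh and Horvat, by accumulated service hours (lower first): Saleh (10514 hours) before Horvat (22492 hours).
Abara, Adeyemi and Espinoza are each not shift-lead qualified, so the next rule applies.
Abara, Adeyemi and Espinoza all have employee number 4375, so the next rule applies.
Abara, Adeyemi and Espinoza all have company hire date 5 Feb 1994, so the next rule applies.
Among Abara, Adeyemi and Espinoza, by accumulated service hours (higher first) (reversed rule for this group): Abara (16418 hours) before Adeyemi (12787 hours) before Espinoza (9444 hours).
Order: Eriksen, Ibarra, Saleh, Horvat, Abara, Adeyemi, Espinoza.

Abara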